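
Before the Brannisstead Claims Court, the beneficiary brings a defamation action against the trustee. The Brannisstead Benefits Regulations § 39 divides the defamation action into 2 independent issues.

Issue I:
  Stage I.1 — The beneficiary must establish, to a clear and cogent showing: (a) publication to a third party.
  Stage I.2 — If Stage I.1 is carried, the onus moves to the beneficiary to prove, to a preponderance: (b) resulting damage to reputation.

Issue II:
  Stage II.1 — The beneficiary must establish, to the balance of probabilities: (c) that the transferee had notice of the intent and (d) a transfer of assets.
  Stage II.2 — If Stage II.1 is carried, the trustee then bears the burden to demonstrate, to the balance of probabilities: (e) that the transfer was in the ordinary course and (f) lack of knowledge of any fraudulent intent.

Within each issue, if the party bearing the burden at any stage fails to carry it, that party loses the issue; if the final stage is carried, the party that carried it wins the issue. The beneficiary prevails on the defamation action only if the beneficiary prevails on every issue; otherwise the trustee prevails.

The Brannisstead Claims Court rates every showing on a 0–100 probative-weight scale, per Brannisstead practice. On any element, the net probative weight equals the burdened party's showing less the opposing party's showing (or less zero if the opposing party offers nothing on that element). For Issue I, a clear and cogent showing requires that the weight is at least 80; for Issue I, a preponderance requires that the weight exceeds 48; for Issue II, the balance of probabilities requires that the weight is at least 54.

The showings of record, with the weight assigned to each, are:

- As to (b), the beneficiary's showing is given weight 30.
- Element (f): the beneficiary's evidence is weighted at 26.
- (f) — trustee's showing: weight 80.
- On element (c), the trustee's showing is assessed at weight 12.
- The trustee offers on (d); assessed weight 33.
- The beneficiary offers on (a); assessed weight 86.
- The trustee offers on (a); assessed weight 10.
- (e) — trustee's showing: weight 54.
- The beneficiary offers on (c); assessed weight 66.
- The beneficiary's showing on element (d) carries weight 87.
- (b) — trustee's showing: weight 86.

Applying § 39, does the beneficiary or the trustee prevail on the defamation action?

— Issue I —
Stage I.1 — burden on beneficiary; standard: a clear and cogent showing (weight is at least 80).
    (a): 86 − 10 = 76 < 80 [not met]
  Stage I.1 not carried; the beneficiary fails its burden.
The trustee prevails on this issue.
— Issue II —
Stage II.1 (beneficiary, the balance of probabilities, weight is at least 54): (c) net 66−12=54 ≥ 54 — meets; (d) net 87−33=54 ≥ 54 — meets.
  Stage II.1 carried; the burden shifts to the trustee.
Stage II.2 (trustee, the balance of probabilities, weight is at least 54): (e) 54 ≥ 54 — meets; (f) net 80−26=54 ≥ 54 — meets.
  All elements met at the final stage.
With every stage satisfied, the trustee prevails on this issue.
Per-issue: Issue I → trustee; Issue II → trustee. The beneficiary must prevail on every issue; overall, the trustee prevails.

trustee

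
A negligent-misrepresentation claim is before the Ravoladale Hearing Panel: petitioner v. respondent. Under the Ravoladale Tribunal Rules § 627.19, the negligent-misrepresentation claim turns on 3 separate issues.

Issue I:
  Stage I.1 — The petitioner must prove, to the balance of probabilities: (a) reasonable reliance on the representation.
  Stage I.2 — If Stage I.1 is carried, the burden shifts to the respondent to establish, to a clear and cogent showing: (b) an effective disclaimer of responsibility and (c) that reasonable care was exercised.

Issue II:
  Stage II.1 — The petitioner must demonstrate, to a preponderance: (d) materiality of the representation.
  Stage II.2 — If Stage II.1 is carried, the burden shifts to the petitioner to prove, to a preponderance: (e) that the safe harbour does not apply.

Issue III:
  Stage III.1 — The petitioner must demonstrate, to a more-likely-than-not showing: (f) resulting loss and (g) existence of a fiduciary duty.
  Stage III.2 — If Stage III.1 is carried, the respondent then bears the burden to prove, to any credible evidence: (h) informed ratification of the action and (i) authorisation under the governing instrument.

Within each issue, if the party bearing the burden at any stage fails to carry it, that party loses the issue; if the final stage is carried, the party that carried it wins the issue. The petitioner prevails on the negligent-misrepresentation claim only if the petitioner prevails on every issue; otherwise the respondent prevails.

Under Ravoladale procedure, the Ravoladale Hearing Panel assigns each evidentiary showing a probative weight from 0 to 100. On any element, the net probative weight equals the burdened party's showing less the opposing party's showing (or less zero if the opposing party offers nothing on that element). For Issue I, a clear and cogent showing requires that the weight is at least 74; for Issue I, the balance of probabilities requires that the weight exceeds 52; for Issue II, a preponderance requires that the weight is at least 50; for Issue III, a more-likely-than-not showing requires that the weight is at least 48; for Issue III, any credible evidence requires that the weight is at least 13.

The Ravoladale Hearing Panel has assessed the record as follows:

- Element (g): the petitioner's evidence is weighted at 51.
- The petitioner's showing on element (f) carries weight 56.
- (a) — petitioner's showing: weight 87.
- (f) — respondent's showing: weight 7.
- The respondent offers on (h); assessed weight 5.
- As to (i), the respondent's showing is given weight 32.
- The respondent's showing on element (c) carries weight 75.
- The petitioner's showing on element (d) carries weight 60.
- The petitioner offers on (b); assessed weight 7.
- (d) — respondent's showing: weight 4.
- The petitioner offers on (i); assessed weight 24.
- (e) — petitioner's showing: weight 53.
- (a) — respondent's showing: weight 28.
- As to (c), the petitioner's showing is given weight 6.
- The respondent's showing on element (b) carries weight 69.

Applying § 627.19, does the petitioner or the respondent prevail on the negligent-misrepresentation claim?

petitioner

— Issue I —
At Stage I.1 the petitioner must meet the balance of probabilities (weight exceeds 52): on (a) the weight is 87 less the opposing 28 gives net 59, > 52, so (a) meets the standard.
  Stage I.1 is satisfied; the onus moves to the respondent.
At Stage I.2 the respondent must meet a clear and cogent showing (weight is at least 74): on (b) the weight is 69 less the opposing 7 gives net 62, which does not reach 74, so (b) does not meet the standard; on (c) the weight is 75 less the opposing 6 gives net 69, < 74, so (c) does not meet the standard.
  Not every element is met, so the respondent fails to carry Stage I.2.
The petitioner prevails on this issue.
— Issue II —
At Stage II.1 the petitioner must meet a preponderance (weight is at least 50): on (d) the weight is 60 less the opposing 4 gives net 56, which does reach 50, so (d) meets the standard.
  All elements met. The petitioner retains the burden for Stage II.2.
At Stage II.2 the petitioner must meet a preponderance (weight is at least 50): on (e) the weight is 53, ≥ 50, so (e) meets the standard.
  All elements met at the final stage.
With every stage satisfied, the petitioner prevails on this issue.
— Issue III —
At Stage III.1 the petitioner must meet a more-likely-than-not showing (weight is at least 48): on (f) the weight is 56 less the opposing 7 gives net 49, which does reach 48, so (f) meets the standard; on (g) the weight is 51, ≥ 48, so (g) meets the standard.
  Stage III.1 carried; the burden shifts to the respondent.
At Stage III.2 the respondent must meet any credible evidence (weight is at least 13): on (h) the weight is 5, < 13, so (h) does not meet the standard; on (i) the weight is 32 less the opposing 24 gives net 8, < 13, so (i) does not meet the standard.
  Not every element is met, so the respondent fails to carry Stage III.2.
The analysis ends at Stage III.2; the petitioner prevails on this issue.
Per-issue: Issue I → petitioner; Issue II → petitioner; Issue III → petitioner. The petitioner must prevail on every issue; overall, the petitioner prevails.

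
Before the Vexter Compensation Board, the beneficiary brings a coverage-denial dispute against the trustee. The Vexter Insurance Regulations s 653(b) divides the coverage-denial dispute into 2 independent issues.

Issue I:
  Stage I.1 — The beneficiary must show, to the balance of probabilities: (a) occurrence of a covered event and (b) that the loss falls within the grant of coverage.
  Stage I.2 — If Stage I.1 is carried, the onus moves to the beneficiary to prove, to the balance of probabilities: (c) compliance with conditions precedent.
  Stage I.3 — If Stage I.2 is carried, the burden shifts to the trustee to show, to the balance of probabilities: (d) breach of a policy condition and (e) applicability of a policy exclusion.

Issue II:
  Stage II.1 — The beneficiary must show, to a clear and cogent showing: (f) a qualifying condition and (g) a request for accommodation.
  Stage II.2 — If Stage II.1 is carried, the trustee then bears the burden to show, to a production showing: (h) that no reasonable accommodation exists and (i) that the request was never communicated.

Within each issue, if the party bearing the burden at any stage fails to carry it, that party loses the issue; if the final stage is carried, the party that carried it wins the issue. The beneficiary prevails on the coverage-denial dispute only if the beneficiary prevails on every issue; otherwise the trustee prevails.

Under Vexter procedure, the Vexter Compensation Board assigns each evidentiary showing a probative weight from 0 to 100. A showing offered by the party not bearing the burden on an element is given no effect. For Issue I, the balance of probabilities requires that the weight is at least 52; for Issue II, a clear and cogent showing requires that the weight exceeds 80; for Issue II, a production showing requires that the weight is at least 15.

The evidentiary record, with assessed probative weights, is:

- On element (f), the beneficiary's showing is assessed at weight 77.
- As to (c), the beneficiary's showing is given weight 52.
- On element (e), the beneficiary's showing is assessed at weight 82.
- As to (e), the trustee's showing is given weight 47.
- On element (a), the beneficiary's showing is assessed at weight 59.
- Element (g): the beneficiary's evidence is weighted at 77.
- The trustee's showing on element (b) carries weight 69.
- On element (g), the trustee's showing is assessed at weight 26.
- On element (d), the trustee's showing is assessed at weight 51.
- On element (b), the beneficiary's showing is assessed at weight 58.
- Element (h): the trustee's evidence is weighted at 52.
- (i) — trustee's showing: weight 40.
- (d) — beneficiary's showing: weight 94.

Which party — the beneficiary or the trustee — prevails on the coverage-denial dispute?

trustee

— Issue I —
Stage I.1 — burden on beneficiary; standard: the balance of probabilities (weight is at least 52).
    (a): 59 ≥ 52 [met]
    (b): 58 (trustee's 69 disregarded) ≥ 52 [met]
  Stage I.1 is satisfied; the beneficiary continues to bear the burden.
Stage I.2 — burden on beneficiary; standard: the balance of probabilities (weight is at least 52).
    (c): 52 ≥ 52 [met]
  All elements met. The burden passes to the trustee.
Stage I.3 — burden on trustee; standard: the balance of probabilities (weight is at least 52).
    (d): 51 (beneficiary's 94 disregarded) < 52 [not met]
    (e): 47 (beneficiary's 82 disregarded) < 52 [not met]
  Not every element is met, so the trustee fails to carry Stage I.3.
So the beneficiary prevails on this issue.
— Issue II —
Stage II.1 (beneficiary, a clear and cogent showing, weight exceeds 80): (f) 77 ≤ 80 — fails; (g) 77 (trustee's 26 disregarded) ≤ 80 — fails.
  Not every element is met, so the beneficiary fails to carry Stage II.1.
So the trustee prevails on this issue.
Per-issue: Issue I → beneficiary; Issue II → trustee. The beneficiary must prevail on every issue; overall, the trustee prevails.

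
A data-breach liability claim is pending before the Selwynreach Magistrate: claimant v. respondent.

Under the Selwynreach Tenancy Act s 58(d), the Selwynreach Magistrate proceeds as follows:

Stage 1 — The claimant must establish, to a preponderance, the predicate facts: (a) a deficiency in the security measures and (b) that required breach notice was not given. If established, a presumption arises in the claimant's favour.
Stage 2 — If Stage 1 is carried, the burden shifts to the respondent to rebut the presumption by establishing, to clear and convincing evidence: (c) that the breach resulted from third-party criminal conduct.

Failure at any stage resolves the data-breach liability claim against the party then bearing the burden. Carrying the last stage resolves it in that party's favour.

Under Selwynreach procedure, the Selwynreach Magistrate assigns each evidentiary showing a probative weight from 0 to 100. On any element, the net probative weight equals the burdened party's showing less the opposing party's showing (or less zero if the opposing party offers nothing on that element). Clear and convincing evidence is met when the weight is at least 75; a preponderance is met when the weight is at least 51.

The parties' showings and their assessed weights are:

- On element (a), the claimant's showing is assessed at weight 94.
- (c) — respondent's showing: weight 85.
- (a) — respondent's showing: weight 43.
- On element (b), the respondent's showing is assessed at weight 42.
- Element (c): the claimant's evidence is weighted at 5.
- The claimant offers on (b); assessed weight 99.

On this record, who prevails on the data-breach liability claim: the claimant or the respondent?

respondent

Stage 1 — burden on claimant; standard: a preponderance (weight is at least 51).
    (a): 94 − 43 = 51 ≥ 51 [met]
    (b): 99 − 42 = 57 ≥ 51 [met]
  All elements met. The burden passes to the respondent.
Stage 2 — burden on respondent; standard: clear and convincing evidence (weight is at least 75).
    (c): 85 − 5 = 80 ≥ 75 [met]
  All elements met at the final stage.
With every stage satisfied, the respondent prevails.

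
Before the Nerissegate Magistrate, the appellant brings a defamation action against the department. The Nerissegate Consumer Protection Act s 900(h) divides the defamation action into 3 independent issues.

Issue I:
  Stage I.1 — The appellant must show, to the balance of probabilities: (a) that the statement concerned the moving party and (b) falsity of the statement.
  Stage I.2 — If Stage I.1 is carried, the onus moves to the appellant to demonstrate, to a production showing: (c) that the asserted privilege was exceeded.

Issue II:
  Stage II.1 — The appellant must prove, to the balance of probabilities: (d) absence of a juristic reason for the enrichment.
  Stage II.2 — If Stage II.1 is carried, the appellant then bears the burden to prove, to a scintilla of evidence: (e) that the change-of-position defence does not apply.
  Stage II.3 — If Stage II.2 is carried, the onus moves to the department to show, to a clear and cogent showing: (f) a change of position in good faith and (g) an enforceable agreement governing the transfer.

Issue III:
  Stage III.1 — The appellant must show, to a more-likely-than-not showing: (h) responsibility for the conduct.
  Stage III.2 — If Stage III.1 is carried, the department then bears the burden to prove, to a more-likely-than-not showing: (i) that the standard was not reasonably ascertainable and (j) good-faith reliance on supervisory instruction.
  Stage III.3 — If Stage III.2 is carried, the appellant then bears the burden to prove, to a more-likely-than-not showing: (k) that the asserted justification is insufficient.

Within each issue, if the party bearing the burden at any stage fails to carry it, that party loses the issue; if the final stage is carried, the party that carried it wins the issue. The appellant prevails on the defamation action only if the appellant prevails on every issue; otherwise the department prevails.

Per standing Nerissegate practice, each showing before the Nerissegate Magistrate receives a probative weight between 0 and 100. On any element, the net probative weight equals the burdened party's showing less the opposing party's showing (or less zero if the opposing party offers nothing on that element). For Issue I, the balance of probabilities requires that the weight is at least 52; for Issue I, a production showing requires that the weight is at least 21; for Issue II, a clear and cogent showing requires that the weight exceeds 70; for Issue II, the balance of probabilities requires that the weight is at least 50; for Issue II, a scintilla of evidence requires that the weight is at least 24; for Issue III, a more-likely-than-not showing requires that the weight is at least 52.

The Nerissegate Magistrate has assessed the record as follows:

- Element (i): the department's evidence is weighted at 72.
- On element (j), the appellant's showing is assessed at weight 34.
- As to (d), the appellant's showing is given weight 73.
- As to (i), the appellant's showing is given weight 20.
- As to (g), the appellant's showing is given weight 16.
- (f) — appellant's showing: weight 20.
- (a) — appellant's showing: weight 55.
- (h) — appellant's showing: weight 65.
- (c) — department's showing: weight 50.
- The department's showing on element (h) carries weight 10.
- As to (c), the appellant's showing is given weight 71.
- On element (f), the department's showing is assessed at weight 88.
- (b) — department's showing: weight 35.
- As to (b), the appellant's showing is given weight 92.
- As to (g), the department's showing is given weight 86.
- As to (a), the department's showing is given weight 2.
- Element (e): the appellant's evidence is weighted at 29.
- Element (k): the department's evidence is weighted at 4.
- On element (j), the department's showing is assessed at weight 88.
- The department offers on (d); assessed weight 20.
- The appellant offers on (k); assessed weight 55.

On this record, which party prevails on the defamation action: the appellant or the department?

— Issue I —
At Stage I.1 the appellant must meet the balance of probabilities (weight is at least 52): on (a) the weight is 55 less the opposing 2 gives net 53, ≥ 52, so (a) meets the standard; on (b) the weight is 92 less the opposing 35 gives net 57, ≥ 52, so (b) meets the standard.
  All elements met. The appellant retains the burden for Stage I.2.
At Stage I.2 the appellant must meet a production showing (weight is at least 21): on (c) the weight is 71 less the opposing 50 gives net 21, which does reach 21, so (c) meets the standard.
  Stage I.2 carried; the final stage is satisfied.
With every stage satisfied, the appellant prevails on this issue.
— Issue II —
Stage II.1 — burden on appellant; standard: the balance of probabilities (weight is at least 50).
    (d): 73 − 20 = 53 ≥ 50 [met]
  Stage II.1 carried; the burden remains with the appellant.
Stage II.2 — burden on appellant; standard: a scintilla of evidence (weight is at least 24).
    (e): 29 ≥ 24 [met]
  Stage II.2 is satisfied; the onus moves to the department.
Stage II.3 — burden on department; standard: a clear and cogent showing (weight exceeds 70).
    (f): 88 − 20 = 68 ≤ 70 [not met]
    (g): 86 − 16 = 70 ≤ 70 [not met]
  The department does not carry Stage II.3.
The appellant prevails on this issue.
— Issue III —
Stage III.1 (appellant, a more-likely-than-not showing, weight is at least 52): (h) net 65−10=55 ≥ 52 — meets.
  Stage III.1 carried; the burden shifts to the department.
Stage III.2 (department, a more-likely-than-not showing, weight is at least 52): (i) net 72−20=52 ≥ 52 — meets; (j) net 88−34=54 ≥ 52 — meets.
  Stage III.2 is satisfied; the onus moves to the appellant.
Stage III.3 (appellant, a more-likely-than-not showing, weight is at least 52): (k) net 55−4=51 < 52 — fails.
  Stage III.3 not carried; the appellant fails its burden.
The analysis ends at Stage III.3; the department prevails on this issue.
Per-issue: Issue I → appellant; Issue II → appellant; Issue III → department. The appellant must prevail on every issue; overall, the department prevails.

department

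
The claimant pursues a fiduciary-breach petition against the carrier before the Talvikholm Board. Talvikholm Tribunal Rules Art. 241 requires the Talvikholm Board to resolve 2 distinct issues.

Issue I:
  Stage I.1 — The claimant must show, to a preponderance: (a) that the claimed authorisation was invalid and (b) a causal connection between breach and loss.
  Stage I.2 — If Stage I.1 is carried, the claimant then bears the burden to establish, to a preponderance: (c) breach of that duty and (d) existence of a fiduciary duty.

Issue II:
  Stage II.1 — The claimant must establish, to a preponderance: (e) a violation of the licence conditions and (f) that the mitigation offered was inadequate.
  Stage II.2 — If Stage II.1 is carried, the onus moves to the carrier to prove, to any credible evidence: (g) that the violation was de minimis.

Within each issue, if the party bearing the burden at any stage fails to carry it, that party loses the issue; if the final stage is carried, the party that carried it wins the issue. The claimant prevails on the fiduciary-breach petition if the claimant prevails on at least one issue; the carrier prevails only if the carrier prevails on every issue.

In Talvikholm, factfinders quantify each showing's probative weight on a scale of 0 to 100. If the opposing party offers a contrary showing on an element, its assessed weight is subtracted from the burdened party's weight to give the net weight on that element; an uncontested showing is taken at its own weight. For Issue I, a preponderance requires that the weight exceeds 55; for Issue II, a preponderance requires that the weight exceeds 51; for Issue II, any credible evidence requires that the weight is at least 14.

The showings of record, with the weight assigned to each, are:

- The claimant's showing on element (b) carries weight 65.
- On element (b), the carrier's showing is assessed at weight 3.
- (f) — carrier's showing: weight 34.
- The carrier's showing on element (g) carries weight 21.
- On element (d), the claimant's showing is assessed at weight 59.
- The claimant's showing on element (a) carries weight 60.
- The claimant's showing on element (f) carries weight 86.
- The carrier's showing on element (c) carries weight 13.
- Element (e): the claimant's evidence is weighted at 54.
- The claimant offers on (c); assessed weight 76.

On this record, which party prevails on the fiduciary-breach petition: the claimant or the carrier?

claimant

— Issue I —
Stage I.1 — burden on claimant; standard: a preponderance (weight exceeds 55).
    (a): 60 > 55 [met]
    (b): 65 − 3 = 62 > 55 [met]
  Stage I.1 carried; the burden remains with the claimant.
Stage I.2 — burden on claimant; standard: a preponderance (weight exceeds 55).
    (c): 76 − 13 = 63 > 55 [met]
    (d): 59 > 55 [met]
  Stage I.2 carried; the final stage is satisfied.
With every stage satisfied, the claimant prevails on this issue.
— Issue II —
Stage II.1 — burden on claimant; standard: a preponderance (weight exceeds 51).
    (e): 54 > 51 [met]
    (f): 86 − 34 = 52 > 51 [met]
  Stage II.1 carried; the burden shifts to the carrier.
Stage II.2 — burden on carrier; standard: any credible evidence (weight is at least 14).
    (g): 21 ≥ 14 [met]
  All elements met at the final stage.
All stages carried — the carrier prevails on this issue.
Per-issue: Issue I → claimant; Issue II → carrier. The claimant must prevail on at least one issue; overall, the claimant prevails.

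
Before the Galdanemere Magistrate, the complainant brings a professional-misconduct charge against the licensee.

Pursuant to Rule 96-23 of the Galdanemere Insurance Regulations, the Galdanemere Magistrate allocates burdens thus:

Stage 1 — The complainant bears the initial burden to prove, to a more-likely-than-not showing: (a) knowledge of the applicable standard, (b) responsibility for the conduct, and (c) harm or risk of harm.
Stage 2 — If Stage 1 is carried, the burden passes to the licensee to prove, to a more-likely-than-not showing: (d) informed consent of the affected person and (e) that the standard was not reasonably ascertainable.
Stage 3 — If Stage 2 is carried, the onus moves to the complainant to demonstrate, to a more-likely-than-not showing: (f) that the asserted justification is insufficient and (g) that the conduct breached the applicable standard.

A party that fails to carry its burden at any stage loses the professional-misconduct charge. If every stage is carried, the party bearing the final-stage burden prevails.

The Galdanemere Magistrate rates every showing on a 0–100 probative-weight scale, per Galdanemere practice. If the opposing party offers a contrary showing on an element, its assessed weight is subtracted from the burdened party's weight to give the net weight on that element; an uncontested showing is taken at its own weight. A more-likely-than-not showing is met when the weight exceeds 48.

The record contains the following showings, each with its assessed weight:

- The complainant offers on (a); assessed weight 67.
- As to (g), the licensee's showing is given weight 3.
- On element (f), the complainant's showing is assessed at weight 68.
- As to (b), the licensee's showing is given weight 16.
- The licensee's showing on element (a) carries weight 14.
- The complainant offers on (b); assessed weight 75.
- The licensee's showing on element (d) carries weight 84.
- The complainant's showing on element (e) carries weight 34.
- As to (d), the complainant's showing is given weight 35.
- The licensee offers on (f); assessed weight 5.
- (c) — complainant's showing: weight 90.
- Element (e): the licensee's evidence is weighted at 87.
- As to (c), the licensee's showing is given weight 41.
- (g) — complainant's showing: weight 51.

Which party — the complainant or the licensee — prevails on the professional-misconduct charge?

Stage 1 (complainant, a more-likely-than-not showing, weight exceeds 48): (a) net 67−14=53 > 48 — meets; (b) net 75−16=59 > 48 — meets; (c) net 90−41=49 > 48 — meets.
  The complainant carries Stage 1; the licensee now bears the burden.
Stage 2 (licensee, a more-likely-than-not showing, weight exceeds 48): (d) net 84−35=49 > 48 — meets; (e) net 87−34=53 > 48 — meets.
  Stage 2 carried; the burden shifts to the complainant.
Stage 3 (complainant, a more-likely-than-not showing, weight exceeds 48): (f) net 68−5=63 > 48 — meets; (g) net 51−3=48 ≤ 48 — fails.
  Stage 3 not carried; the complainant fails its burden.
The licensee prevails.

licensee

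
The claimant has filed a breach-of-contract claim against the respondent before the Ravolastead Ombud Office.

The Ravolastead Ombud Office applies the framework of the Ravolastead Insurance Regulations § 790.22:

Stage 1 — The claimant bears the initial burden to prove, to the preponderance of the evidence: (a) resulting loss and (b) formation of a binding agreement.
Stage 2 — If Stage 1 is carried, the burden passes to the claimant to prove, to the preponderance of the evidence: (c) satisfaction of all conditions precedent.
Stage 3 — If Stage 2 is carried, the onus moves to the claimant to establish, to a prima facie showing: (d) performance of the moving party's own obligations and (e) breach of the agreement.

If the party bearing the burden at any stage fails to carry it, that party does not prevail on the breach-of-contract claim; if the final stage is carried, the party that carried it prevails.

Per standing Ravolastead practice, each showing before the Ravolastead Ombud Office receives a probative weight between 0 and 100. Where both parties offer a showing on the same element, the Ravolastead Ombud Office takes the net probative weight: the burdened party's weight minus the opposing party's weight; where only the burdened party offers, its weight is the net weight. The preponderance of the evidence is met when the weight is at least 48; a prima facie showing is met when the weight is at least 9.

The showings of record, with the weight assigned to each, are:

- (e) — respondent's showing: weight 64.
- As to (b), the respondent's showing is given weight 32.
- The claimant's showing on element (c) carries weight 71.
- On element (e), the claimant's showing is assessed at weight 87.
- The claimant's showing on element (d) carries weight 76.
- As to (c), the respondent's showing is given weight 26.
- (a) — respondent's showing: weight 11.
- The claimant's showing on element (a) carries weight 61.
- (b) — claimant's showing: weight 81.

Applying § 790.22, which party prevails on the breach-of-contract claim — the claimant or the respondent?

respondent

Stage 1 — burden on claimant; standard: the preponderance of the evidence (weight is at least 48).
    (a): 61 − 11 = 50 ≥ 48 [met]
    (b): 81 − 32 = 49 ≥ 48 [met]
  All elements met. The claimant retains the burden for Stage 2.
Stage 2 — burden on claimant; standard: the preponderance of the evidence (weight is at least 48).
    (c): 71 − 26 = 45 < 48 [not met]
  Stage 2 not carried; the claimant fails its burden.
The analysis ends at Stage 2; the respondent prevails.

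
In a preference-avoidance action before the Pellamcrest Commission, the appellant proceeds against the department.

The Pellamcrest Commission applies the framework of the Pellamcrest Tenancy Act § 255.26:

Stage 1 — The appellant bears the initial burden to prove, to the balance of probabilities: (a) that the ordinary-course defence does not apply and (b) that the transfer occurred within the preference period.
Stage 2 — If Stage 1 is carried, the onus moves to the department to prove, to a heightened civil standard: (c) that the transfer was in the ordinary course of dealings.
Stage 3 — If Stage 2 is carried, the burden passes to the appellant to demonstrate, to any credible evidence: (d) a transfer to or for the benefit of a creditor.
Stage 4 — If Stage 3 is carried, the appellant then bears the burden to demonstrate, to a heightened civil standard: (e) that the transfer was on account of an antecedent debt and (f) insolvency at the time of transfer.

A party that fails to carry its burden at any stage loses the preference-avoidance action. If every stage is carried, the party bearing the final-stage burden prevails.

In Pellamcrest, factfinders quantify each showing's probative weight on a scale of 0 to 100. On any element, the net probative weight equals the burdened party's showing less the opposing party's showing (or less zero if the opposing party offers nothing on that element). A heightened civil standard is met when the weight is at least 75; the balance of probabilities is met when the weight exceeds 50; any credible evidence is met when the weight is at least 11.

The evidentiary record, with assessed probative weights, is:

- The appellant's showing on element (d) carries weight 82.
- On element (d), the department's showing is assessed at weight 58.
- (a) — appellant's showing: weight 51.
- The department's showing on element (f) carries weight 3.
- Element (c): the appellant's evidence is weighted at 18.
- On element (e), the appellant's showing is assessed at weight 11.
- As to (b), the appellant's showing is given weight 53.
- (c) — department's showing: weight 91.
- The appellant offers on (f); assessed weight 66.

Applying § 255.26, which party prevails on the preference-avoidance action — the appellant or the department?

appellant

Stage 1 — burden on appellant; standard: the balance of probabilities (weight exceeds 50).
    (a): 51 > 50 [met]
    (b): 53 > 50 [met]
  The appellant carries Stage 1; the department now bears the burden.
Stage 2 — burden on department; standard: a heightened civil standard (weight is at least 75).
    (c): 91 − 18 = 73 < 75 [not met]
  Not every element is met, so the department fails to carry Stage 2.
The appellant prevails.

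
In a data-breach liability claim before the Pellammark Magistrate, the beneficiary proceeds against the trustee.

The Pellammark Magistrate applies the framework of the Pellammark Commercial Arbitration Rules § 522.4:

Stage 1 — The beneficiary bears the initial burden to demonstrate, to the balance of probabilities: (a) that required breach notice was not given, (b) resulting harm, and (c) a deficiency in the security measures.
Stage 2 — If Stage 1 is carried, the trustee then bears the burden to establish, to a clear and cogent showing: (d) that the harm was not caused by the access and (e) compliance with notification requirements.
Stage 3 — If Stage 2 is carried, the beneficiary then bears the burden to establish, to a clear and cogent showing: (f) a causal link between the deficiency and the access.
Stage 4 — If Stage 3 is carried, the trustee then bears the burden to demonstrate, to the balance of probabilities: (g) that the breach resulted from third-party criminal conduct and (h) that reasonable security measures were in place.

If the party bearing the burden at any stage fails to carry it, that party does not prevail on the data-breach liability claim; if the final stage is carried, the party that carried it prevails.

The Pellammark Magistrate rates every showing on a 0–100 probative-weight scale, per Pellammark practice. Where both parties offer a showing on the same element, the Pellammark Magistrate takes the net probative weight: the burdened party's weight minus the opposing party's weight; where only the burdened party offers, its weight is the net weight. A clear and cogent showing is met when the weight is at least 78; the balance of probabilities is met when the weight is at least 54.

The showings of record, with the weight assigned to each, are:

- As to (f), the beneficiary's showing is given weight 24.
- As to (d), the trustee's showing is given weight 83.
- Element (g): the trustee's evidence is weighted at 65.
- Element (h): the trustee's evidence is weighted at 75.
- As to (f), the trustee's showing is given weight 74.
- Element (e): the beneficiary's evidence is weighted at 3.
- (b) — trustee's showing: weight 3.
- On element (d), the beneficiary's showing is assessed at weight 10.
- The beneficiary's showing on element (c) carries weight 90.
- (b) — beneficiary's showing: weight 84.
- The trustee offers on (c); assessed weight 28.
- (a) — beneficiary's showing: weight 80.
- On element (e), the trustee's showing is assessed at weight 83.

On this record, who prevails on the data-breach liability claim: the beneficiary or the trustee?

beneficiary

At Stage 1 the beneficiary must meet the balance of probabilities (weight is at least 54): on (a) the weight is 80, ≥ 54, so (a) meets the standard; on (b) the weight is 84 less the opposing 3 gives net 81, ≥ 54, so (b) meets the standard; on (c) the weight is 90 less the opposing 28 gives net 62, which does reach 54, so (c) meets the standard.
  The beneficiary carries Stage 1; the trustee now bears the burden.
At Stage 2 the trustee must meet a clear and cogent showing (weight is at least 78): on (d) the weight is 83 less the opposing 10 gives net 73, < 78, so (d) does not meet the standard; on (e) the weight is 83 less the opposing 3 gives net 80, which does reach 78, so (e) meets the standard.
  Stage 2 not carried; the trustee fails its burden.
The beneficiary prevails.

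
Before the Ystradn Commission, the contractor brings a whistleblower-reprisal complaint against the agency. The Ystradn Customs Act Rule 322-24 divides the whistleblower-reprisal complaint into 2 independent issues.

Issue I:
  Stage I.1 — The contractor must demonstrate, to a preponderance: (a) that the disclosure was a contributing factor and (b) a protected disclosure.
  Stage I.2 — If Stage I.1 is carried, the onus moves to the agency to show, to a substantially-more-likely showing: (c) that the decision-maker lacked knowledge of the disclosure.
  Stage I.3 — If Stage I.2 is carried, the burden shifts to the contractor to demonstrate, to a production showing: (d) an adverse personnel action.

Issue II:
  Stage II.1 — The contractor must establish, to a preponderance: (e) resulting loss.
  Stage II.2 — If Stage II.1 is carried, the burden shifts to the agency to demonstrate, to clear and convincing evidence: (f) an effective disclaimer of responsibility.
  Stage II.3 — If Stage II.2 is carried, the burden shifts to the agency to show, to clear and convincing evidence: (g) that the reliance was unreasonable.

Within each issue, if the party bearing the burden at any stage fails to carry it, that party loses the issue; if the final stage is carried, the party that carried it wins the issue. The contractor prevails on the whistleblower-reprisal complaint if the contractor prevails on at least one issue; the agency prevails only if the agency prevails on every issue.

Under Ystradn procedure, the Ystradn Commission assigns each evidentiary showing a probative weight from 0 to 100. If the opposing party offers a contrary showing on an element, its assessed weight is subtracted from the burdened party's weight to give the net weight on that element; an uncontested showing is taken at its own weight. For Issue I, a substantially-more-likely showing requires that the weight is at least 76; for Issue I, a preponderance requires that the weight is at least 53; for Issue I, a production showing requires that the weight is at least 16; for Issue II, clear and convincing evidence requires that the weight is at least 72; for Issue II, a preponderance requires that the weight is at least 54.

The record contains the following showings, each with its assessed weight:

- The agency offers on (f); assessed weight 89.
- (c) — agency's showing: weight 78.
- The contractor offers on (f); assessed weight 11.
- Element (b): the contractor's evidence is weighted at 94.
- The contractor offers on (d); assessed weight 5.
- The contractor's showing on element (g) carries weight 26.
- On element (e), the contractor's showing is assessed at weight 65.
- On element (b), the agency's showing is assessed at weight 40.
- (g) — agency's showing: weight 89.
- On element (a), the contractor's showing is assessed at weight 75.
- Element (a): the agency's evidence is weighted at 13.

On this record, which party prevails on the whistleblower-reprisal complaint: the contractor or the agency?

— Issue I —
Stage I.1 (contractor, a preponderance, weight is at least 53): (a) net 75−13=62 ≥ 53 — meets; (b) net 94−40=54 ≥ 53 — meets.
  The contractor carries Stage I.1; the agency now bears the burden.
Stage I.2 (agency, a substantially-more-likely showing, weight is at least 76): (c) 78 ≥ 76 — meets.
  Stage I.2 is satisfied; the onus moves to the contractor.
Stage I.3 (contractor, a production showing, weight is at least 16): (d) 5 < 16 — fails.
  The contractor does not carry Stage I.3.
The analysis ends at Stage I.3; the agency prevails on this issue.
— Issue II —
At Stage II.1 the contractor must meet a preponderance (weight is at least 54): on (e) the weight is 65, ≥ 54, so (e) meets the standard.
  Stage II.1 carried; the burden shifts to the agency.
At Stage II.2 the agency must meet clear and convincing evidence (weight is at least 72): on (f) the weight is 89 less the opposing 11 gives net 78, ≥ 72, so (f) meets the standard.
  All elements met. The agency retains the burden for Stage II.3.
At Stage II.3 the agency must meet clear and convincing evidence (weight is at least 72): on (g) the weight is 89 less the opposing 26 gives net 63, < 72, so (g) does not meet the standard.
  The agency does not carry Stage II.3.
The analysis ends at Stage II.3; the contractor prevails on this issue.
Per-issue: Issue I → agency; Issue II → contractor. The contractor must prevail on at least one issue; overall, the contractor prevails.

contractor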